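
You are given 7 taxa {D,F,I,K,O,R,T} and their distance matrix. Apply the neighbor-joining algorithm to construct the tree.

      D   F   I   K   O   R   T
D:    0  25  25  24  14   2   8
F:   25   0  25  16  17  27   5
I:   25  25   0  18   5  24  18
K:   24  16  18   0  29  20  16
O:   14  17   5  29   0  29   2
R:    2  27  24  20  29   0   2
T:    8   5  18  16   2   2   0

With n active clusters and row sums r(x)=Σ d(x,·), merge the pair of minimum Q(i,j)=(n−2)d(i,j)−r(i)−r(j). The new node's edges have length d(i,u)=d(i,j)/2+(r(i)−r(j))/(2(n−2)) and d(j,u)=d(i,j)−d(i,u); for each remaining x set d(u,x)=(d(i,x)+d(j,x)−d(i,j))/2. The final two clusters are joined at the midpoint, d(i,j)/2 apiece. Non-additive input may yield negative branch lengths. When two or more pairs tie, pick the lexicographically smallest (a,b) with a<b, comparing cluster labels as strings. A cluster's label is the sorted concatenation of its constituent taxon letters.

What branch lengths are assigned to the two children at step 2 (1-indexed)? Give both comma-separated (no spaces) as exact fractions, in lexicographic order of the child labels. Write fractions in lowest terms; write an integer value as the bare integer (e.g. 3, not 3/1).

1. join D+R (d=2, Q=-192) ⇒ DR; edges |D|=2/5, |R|=8/5
  updated: d(DR,F)=25, d(DR,I)=47/2, d(DR,K)=21, d(DR,O)=41/2, d(DR,T)=4
2. join I+O (d=5, Q=-143) ⇒ IO; edges |I|=9/2, |O|=1/2
  updated: d(DR,IO)=39/2, d(F,IO)=37/2, d(IO,K)=21, d(IO,T)=15/2
3. join F+K (d=16, Q=-181/2) ⇒ FK; edges |F|=77/12, |K|=115/12
  updated: d(DR,FK)=15, d(FK,IO)=47/4, d(FK,T)=5/2
4. join DR+T (d=4, Q=-89/2) ⇒ DRT; edges |DR|=65/8, |T|=-33/8
  updated: d(DRT,FK)=27/4, d(DRT,IO)=23/2
5. join DRT+FK (d=27/4, Q=-30) ⇒ DFKRT; edges |DRT|=13/4, |FK|=7/2
  updated: d(DFKRT,IO)=33/4
6. join DFKRT+IO (d=33/4) ⇒ DFIKORT; edges |DFKRT|=33/8, |IO|=33/8
final tree: ((((D:2/5,R:8/5):65/8,T:-33/8):13/4,(F:77/12,K:115/12):7/2):33/8,(I:9/2,O:1/2):33/8)
total length: 42

9/2,1/2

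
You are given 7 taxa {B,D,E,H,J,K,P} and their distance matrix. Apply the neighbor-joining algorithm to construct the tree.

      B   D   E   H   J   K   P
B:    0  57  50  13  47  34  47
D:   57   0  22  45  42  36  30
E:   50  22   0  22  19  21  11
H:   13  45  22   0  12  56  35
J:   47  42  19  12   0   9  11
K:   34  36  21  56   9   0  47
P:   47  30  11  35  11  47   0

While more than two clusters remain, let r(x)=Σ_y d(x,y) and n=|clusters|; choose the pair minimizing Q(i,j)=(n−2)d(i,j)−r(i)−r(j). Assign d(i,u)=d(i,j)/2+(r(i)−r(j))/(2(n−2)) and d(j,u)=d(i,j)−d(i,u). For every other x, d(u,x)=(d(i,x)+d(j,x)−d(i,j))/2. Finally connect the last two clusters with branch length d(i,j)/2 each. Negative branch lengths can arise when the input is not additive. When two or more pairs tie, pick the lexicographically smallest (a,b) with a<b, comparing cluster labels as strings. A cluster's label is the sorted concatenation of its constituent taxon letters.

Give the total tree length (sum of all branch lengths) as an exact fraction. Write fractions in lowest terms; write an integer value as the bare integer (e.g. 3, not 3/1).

1. join B+H (d=13, Q=-366) ⇒ BH; edges |B|=13, |H|=0
  updated: d(BH,D)=89/2, d(BH,E)=59/2, d(BH,J)=23, d(BH,K)=77/2, d(BH,P)=69/2
2. join J+K (d=9, Q=-439/2) ⇒ JK; edges |J|=-23/16, |K|=167/16
  updated: d(BH,JK)=105/4, d(D,JK)=69/2, d(E,JK)=31/2, d(JK,P)=49/2
3. join BH+JK (d=105/4, Q=-627/4) ⇒ BHJK; edges |BH|=451/24, |JK|=179/24
  updated: d(BHJK,D)=211/8, d(BHJK,E)=75/8, d(BHJK,P)=131/8
4. join BHJK+D (d=211/8, Q=-311/4) ⇒ BDHJK; edges |BHJK|=53/8, |D|=79/4
  updated: d(BDHJK,E)=5/2, d(BDHJK,P)=10
5. join BDHJK+E (d=5/2, Q=-47/2) ⇒ BDEHJK; edges |BDHJK|=3/4, |E|=7/4
  updated: d(BDEHJK,P)=37/4
6. join BDEHJK+P (d=37/4) ⇒ BDEHJKP; edges |BDEHJK|=37/8, |P|=37/8
final tree: (((((B:13,H:0):451/24,(J:-23/16,K:167/16):179/24):53/8,D:79/4):3/4,E:7/4):37/8,P:37/8)
total length: 691/8

691/8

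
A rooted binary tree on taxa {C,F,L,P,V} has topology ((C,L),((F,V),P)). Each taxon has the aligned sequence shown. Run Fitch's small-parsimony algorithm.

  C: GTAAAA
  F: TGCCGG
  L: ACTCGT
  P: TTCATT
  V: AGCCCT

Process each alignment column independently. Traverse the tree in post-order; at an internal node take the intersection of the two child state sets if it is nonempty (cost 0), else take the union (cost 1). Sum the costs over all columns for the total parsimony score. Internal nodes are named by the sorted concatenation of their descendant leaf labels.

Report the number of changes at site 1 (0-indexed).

2

site 0, node CL: C={G} ∪ L={A} → {A,G} (+1)
site 0, node FV: F={T} ∪ V={A} → {A,T} (+1)
site 0, node FPV: FV={A,T} ∩ P={T} → {T} (+0)
site 0, node CFLPV: CL={A,G} ∪ FPV={T} → {A,G,T} (+1)
site 1, node CL: C={T} ∪ L={C} → {C,T} (+1)
site 1, node FV: F={G} ∩ V={G} → {G} (+0)
site 1, node FPV: FV={G} ∪ P={T} → {G,T} (+1)
site 1, node CFLPV: CL={C,T} ∩ FPV={G,T} → {T} (+0)
site 2, node CL: C={A} ∪ L={T} → {A,T} (+1)
site 2, node FV: F={C} ∩ V={C} → {C} (+0)
site 2, node FPV: FV={C} ∩ P={C} → {C} (+0)
site 2, node CFLPV: CL={A,T} ∪ FPV={C} → {A,C,T} (+1)
site 3, node CL: C={A} ∪ L={C} → {A,C} (+1)
site 3, node FV: F={C} ∩ V={C} → {C} (+0)
site 3, node FPV: FV={C} ∪ P={A} → {A,C} (+1)
site 3, node CFLPV: CL={A,C} ∩ FPV={A,C} → {A,C} (+0)
site 4, node CL: C={A} ∪ L={G} → {A,G} (+1)
site 4, node FV: F={G} ∪ V={C} → {C,G} (+1)
site 4, node FPV: FV={C,G} ∪ P={T} → {C,G,T} (+1)
site 4, node CFLPV: CL={A,G} ∩ FPV={C,G,T} → {G} (+0)
site 5, node CL: C={A} ∪ L={T} → {A,T} (+1)
site 5, node FV: F={G} ∪ V={T} → {G,T} (+1)
site 5, node FPV: FV={G,T} ∩ P={T} → {T} (+0)
site 5, node CFLPV: CL={A,T} ∩ FPV={T} → {T} (+0)
per-site changes: [3, 2, 2, 2, 3, 2]; total = 14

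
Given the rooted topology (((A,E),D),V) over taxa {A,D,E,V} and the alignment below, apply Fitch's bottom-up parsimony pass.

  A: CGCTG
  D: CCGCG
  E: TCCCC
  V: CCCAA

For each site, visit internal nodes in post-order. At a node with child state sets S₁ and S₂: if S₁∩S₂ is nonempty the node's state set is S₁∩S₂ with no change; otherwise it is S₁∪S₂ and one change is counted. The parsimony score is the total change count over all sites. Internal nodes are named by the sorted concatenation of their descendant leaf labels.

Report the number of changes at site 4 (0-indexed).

[col 0] AE: children A:{C}, E:{T} ∪→ {C,T}; cost 1
[col 0] ADE: children AE:{C,T}, D:{C} ∩→ {C}; cost 0
[col 0] ADEV: children ADE:{C}, V:{C} ∩→ {C}; cost 0
[col 1] AE: children A:{G}, E:{C} ∪→ {C,G}; cost 1
[col 1] ADE: children AE:{C,G}, D:{C} ∩→ {C}; cost 0
[col 1] ADEV: children ADE:{C}, V:{C} ∩→ {C}; cost 0
[col 2] AE: children A:{C}, E:{C} ∩→ {C}; cost 0
[col 2] ADE: children AE:{C}, D:{G} ∪→ {C,G}; cost 1
[col 2] ADEV: children ADE:{C,G}, V:{C} ∩→ {C}; cost 0
[col 3] AE: children A:{T}, E:{C} ∪→ {C,T}; cost 1
[col 3] ADE: children AE:{C,T}, D:{C} ∩→ {C}; cost 0
[col 3] ADEV: children ADE:{C}, V:{A} ∪→ {A,C}; cost 1
[col 4] AE: children A:{G}, E:{C} ∪→ {C,G}; cost 1
[col 4] ADE: children AE:{C,G}, D:{G} ∩→ {G}; cost 0
[col 4] ADEV: children ADE:{G}, V:{A} ∪→ {A,G}; cost 1
per-site changes: [1, 1, 1, 2, 2]; total = 7

2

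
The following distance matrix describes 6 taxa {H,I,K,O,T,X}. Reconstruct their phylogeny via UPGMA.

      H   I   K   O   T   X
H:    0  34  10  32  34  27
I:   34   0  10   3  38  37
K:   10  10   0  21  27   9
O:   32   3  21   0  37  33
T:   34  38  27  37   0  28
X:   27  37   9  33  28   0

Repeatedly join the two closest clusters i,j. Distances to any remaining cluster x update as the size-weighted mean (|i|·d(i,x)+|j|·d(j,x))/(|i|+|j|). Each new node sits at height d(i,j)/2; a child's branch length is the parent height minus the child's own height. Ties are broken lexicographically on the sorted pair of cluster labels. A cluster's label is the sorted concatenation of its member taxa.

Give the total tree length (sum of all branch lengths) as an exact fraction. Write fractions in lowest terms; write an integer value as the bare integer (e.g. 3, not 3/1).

1. join I+O (d=3) ⇒ IO; edges |I|=3/2, |O|=3/2
  updated: d(H,IO)=33, d(IO,K)=31/2, d(IO,T)=75/2, d(IO,X)=35
2. join K+X (d=9) ⇒ KX; edges |K|=9/2, |X|=9/2
  updated: d(H,KX)=37/2, d(IO,KX)=101/4, d(KX,T)=55/2
3. join H+KX (d=37/2) ⇒ HKX; edges |H|=37/4, |KX|=19/4
  updated: d(HKX,IO)=167/6, d(HKX,T)=89/3
4. join HKX+IO (d=167/6) ⇒ HIKOX; edges |HKX|=14/3, |IO|=149/12
  updated: d(HIKOX,T)=164/5
5. join HIKOX+T (d=164/5) ⇒ HIKOTX; edges |HIKOX|=149/60, |T|=82/5
final tree: (((H:37/4,(K:9/2,X:9/2):19/4):14/3,(I:3/2,O:3/2):149/12):149/60,T:82/5)
total length: 1859/30

1859/30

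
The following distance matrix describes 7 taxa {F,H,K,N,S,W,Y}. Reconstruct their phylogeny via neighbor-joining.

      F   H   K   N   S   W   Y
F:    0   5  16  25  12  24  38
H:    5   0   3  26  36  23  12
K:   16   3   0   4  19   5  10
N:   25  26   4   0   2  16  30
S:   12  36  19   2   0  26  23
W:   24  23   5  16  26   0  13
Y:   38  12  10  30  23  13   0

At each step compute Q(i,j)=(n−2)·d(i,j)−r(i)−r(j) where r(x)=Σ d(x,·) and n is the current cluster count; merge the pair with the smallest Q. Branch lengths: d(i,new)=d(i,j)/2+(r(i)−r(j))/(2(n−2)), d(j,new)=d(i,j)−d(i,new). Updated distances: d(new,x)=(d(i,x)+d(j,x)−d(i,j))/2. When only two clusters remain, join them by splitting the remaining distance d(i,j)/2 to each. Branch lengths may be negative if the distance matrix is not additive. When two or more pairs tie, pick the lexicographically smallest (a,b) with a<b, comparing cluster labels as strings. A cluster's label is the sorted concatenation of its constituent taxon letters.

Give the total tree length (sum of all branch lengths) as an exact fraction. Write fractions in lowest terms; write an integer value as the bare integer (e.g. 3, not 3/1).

step 1: merge (N,S) at d=2, Q=-211; branch lengths N→-1/2, S→5/2; new cluster NS
  updated: d(F,NS)=35/2, d(H,NS)=30, d(K,NS)=21/2, d(NS,W)=20, d(NS,Y)=51/2
step 2: merge (F,H) at d=5, Q=-307/2; branch lengths F→95/16, H→-15/16; new cluster FH
  updated: d(FH,K)=7, d(FH,NS)=85/4, d(FH,W)=21, d(FH,Y)=45/2
step 3: merge (W,Y) at d=13, Q=-91; branch lengths W→9/2, Y→17/2; new cluster WY
  updated: d(FH,WY)=61/4, d(K,WY)=1, d(NS,WY)=65/4
step 4: merge (FH,NS) at d=85/4, Q=-49; branch lengths FH→19/2, NS→47/4; new cluster FHNS
  updated: d(FHNS,K)=-15/8, d(FHNS,WY)=41/8
step 5: merge (FHNS,K) at d=-15/8, Q=-17/4; branch lengths FHNS→9/8, K→-3; new cluster FHKNS
  updated: d(FHKNS,WY)=4
step 6: merge (FHKNS,WY) at d=4; branch lengths FHKNS→2, WY→2; new cluster FHKNSWY
final tree: ((((F:95/16,H:-15/16):19/2,(N:-1/2,S:5/2):47/4):9/8,K:-3):2,(W:9/2,Y:17/2):2)
total length: 347/8

347/8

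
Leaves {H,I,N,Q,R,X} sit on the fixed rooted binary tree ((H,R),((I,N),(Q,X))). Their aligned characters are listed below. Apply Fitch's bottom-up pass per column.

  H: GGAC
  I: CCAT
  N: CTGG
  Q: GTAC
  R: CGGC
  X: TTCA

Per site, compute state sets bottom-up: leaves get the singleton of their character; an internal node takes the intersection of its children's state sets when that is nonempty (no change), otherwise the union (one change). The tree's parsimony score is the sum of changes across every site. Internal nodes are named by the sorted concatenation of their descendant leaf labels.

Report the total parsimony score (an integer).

[col 0] HR: children H:{G}, R:{C} ∪→ {C,G}; cost 1
[col 0] IN: children I:{C}, N:{C} ∩→ {C}; cost 0
[col 0] QX: children Q:{G}, X:{T} ∪→ {G,T}; cost 1
[col 0] INQX: children IN:{C}, QX:{G,T} ∪→ {C,G,T}; cost 1
[col 0] HINQRX: children HR:{C,G}, INQX:{C,G,T} ∩→ {C,G}; cost 0
[col 1] HR: children H:{G}, R:{G} ∩→ {G}; cost 0
[col 1] IN: children I:{C}, N:{T} ∪→ {C,T}; cost 1
[col 1] QX: children Q:{T}, X:{T} ∩→ {T}; cost 0
[col 1] INQX: children IN:{C,T}, QX:{T} ∩→ {T}; cost 0
[col 1] HINQRX: children HR:{G}, INQX:{T} ∪→ {G,T}; cost 1
[col 2] HR: children H:{A}, R:{G} ∪→ {A,G}; cost 1
[col 2] IN: children I:{A}, N:{G} ∪→ {A,G}; cost 1
[col 2] QX: children Q:{A}, X:{C} ∪→ {A,C}; cost 1
[col 2] INQX: children IN:{A,G}, QX:{A,C} ∩→ {A}; cost 0
[col 2] HINQRX: children HR:{A,G}, INQX:{A} ∩→ {A}; cost 0
[col 3] HR: children H:{C}, R:{C} ∩→ {C}; cost 0
[col 3] IN: children I:{T}, N:{G} ∪→ {G,T}; cost 1
[col 3] QX: children Q:{C}, X:{A} ∪→ {A,C}; cost 1
[col 3] INQX: children IN:{G,T}, QX:{A,C} ∪→ {A,C,G,T}; cost 1
[col 3] HINQRX: children HR:{C}, INQX:{A,C,G,T} ∩→ {C}; cost 0
per-site changes: [3, 2, 3, 3]; total = 11

11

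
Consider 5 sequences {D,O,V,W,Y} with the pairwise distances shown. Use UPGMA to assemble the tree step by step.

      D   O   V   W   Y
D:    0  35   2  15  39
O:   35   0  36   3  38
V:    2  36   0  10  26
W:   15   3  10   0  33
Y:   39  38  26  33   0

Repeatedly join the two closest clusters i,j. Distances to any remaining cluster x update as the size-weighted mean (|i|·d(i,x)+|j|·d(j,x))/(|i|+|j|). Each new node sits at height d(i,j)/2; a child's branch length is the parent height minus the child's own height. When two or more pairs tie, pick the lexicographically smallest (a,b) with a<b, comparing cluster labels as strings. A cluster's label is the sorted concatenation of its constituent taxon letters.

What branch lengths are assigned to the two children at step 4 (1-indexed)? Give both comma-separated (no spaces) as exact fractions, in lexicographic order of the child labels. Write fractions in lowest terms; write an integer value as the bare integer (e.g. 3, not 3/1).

5,17

iteration 1: select D,V (d=2); attach at lengths (1, 1); label the merged cluster DV
  updated: d(DV,O)=71/2, d(DV,W)=25/2, d(DV,Y)=65/2
iteration 2: select O,W (d=3); attach at lengths (3/2, 3/2); label the merged cluster OW
  updated: d(DV,OW)=24, d(OW,Y)=71/2
iteration 3: select DV,OW (d=24); attach at lengths (11, 21/2); label the merged cluster DOVW
  updated: d(DOVW,Y)=34
iteration 4: select DOVW,Y (d=34); attach at lengths (5, 17); label the merged cluster DOVWY
final tree: (((D:1,V:1):11,(O:3/2,W:3/2):21/2):5,Y:17)
total length: 97/2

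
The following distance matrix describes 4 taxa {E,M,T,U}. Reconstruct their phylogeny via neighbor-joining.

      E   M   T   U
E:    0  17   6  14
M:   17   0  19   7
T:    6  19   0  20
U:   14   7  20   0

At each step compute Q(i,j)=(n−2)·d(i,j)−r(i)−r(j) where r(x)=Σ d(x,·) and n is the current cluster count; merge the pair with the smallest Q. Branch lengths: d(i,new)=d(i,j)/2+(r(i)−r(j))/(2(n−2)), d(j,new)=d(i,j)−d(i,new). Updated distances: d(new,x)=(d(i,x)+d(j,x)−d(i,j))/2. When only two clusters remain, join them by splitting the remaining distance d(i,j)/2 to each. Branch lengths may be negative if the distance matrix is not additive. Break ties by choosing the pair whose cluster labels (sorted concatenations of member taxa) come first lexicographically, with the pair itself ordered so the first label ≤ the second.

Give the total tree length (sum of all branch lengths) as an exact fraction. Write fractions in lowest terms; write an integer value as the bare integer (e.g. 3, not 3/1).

24

iteration 1: select E,T (d=6, Q=-70); attach at lengths (1, 5); label the merged cluster ET
  updated: d(ET,M)=15, d(ET,U)=14
iteration 2: select ET,M (d=15, Q=-36); attach at lengths (11, 4); label the merged cluster EMT
  updated: d(EMT,U)=3
iteration 3: select EMT,U (d=3); attach at lengths (3/2, 3/2); label the merged cluster EMTU
final tree: (((E:1,T:5):11,M:4):3/2,U:3/2)
total length: 24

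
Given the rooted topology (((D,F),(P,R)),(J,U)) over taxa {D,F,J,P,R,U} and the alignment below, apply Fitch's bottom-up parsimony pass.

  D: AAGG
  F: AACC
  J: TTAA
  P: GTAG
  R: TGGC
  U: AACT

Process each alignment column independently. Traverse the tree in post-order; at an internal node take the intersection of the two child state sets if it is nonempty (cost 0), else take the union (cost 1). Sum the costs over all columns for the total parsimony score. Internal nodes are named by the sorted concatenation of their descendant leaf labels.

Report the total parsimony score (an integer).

DF@0: {A} ∩ {A} = {A} (intersection, +0)
PR@0: {G} ∪ {T} = {G,T} (union, +1)
DFPR@0: {A} ∪ {G,T} = {A,G,T} (union, +1)
JU@0: {T} ∪ {A} = {A,T} (union, +1)
DFJPRU@0: {A,G,T} ∩ {A,T} = {A,T} (intersection, +0)
DF@1: {A} ∩ {A} = {A} (intersection, +0)
PR@1: {T} ∪ {G} = {G,T} (union, +1)
DFPR@1: {A} ∪ {G,T} = {A,G,T} (union, +1)
JU@1: {T} ∪ {A} = {A,T} (union, +1)
DFJPRU@1: {A,G,T} ∩ {A,T} = {A,T} (intersection, +0)
DF@2: {G} ∪ {C} = {C,G} (union, +1)
PR@2: {A} ∪ {G} = {A,G} (union, +1)
DFPR@2: {C,G} ∩ {A,G} = {G} (intersection, +0)
JU@2: {A} ∪ {C} = {A,C} (union, +1)
DFJPRU@2: {G} ∪ {A,C} = {A,C,G} (union, +1)
DF@3: {G} ∪ {C} = {C,G} (union, +1)
PR@3: {G} ∪ {C} = {C,G} (union, +1)
DFPR@3: {C,G} ∩ {C,G} = {C,G} (intersection, +0)
JU@3: {A} ∪ {T} = {A,T} (union, +1)
DFJPRU@3: {C,G} ∪ {A,T} = {A,C,G,T} (union, +1)
per-site changes: [3, 3, 4, 4]; total = 14

14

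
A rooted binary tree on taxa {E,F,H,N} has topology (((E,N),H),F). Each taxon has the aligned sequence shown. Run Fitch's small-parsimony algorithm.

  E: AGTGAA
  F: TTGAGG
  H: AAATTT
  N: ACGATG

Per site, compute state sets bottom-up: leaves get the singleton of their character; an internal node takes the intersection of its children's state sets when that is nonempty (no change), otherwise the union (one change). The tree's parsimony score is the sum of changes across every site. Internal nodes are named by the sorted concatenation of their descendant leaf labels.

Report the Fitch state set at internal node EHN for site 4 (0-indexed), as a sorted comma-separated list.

site 0, node EN: E={A} ∩ N={A} → {A} (+0)
site 0, node EHN: EN={A} ∩ H={A} → {A} (+0)
site 0, node EFHN: EHN={A} ∪ F={T} → {A,T} (+1)
site 1, node EN: E={G} ∪ N={C} → {C,G} (+1)
site 1, node EHN: EN={C,G} ∪ H={A} → {A,C,G} (+1)
site 1, node EFHN: EHN={A,C,G} ∪ F={T} → {A,C,G,T} (+1)
site 2, node EN: E={T} ∪ N={G} → {G,T} (+1)
site 2, node EHN: EN={G,T} ∪ H={A} → {A,G,T} (+1)
site 2, node EFHN: EHN={A,G,T} ∩ F={G} → {G} (+0)
site 3, node EN: E={G} ∪ N={A} → {A,G} (+1)
site 3, node EHN: EN={A,G} ∪ H={T} → {A,G,T} (+1)
site 3, node EFHN: EHN={A,G,T} ∩ F={A} → {A} (+0)
site 4, node EN: E={A} ∪ N={T} → {A,T} (+1)
site 4, node EHN: EN={A,T} ∩ H={T} → {T} (+0)
site 4, node EFHN: EHN={T} ∪ F={G} → {G,T} (+1)
site 5, node EN: E={A} ∪ N={G} → {A,G} (+1)
site 5, node EHN: EN={A,G} ∪ H={T} → {A,G,T} (+1)
site 5, node EFHN: EHN={A,G,T} ∩ F={G} → {G} (+0)
per-site changes: [1, 3, 2, 2, 2, 2]; total = 12

T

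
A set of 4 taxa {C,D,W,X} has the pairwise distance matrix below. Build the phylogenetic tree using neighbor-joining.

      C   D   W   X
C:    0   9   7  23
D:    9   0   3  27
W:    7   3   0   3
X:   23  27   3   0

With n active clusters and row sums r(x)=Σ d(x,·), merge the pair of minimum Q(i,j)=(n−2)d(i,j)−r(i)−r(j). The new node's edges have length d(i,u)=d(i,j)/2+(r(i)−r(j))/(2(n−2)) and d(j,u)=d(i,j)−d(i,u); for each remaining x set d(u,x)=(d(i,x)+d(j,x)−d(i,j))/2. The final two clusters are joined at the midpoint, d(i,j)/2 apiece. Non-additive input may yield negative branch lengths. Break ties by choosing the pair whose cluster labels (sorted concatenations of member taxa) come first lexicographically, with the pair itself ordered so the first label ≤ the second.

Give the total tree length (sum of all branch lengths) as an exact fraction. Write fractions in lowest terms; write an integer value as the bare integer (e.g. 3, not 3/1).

1. join C+D (d=9, Q=-60) ⇒ CD; edges |C|=9/2, |D|=9/2
  updated: d(CD,W)=1/2, d(CD,X)=41/2
2. join CD+W (d=1/2, Q=-24) ⇒ CDW; edges |CD|=9, |W|=-17/2
  updated: d(CDW,X)=23/2
3. join CDW+X (d=23/2) ⇒ CDWX; edges |CDW|=23/4, |X|=23/4
final tree: (((C:9/2,D:9/2):9,W:-17/2):23/4,X:23/4)
total length: 21

21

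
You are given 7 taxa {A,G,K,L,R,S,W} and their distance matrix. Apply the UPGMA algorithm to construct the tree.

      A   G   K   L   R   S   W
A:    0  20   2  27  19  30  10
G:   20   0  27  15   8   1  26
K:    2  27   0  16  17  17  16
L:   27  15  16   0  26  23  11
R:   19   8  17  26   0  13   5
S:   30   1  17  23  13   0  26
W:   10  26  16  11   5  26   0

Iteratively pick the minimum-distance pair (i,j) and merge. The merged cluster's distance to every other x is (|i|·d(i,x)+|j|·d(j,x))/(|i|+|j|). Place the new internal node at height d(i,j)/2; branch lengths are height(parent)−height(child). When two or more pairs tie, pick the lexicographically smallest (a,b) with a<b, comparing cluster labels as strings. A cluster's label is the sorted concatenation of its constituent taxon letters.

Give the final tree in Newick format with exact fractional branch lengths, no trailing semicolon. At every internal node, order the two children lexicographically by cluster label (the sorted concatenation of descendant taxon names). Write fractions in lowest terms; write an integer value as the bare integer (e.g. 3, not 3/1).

(((A:1,K:1):27/4,(R:5/2,W:5/2):21/4):61/24,((G:1/2,S:1/2):9,L:19/2):19/24)

1. join G+S (d=1) ⇒ GS; edges |G|=1/2, |S|=1/2
  updated: d(A,GS)=25, d(GS,K)=22, d(GS,L)=19, d(GS,R)=21/2, d(GS,W)=26
2. join A+K (d=2) ⇒ AK; edges |A|=1, |K|=1
  updated: d(AK,GS)=47/2, d(AK,L)=43/2, d(AK,R)=18, d(AK,W)=13
3. join R+W (d=5) ⇒ RW; edges |R|=5/2, |W|=5/2
  updated: d(AK,RW)=31/2, d(GS,RW)=73/4, d(L,RW)=37/2
4. join AK+RW (d=31/2) ⇒ AKRW; edges |AK|=27/4, |RW|=21/4
  updated: d(AKRW,GS)=167/8, d(AKRW,L)=20
5. join GS+L (d=19) ⇒ GLS; edges |GS|=9, |L|=19/2
  updated: d(AKRW,GLS)=247/12
6. join AKRW+GLS (d=247/12) ⇒ AGKLRSW; edges |AKRW|=61/24, |GLS|=19/24
final tree: (((A:1,K:1):27/4,(R:5/2,W:5/2):21/4):61/24,((G:1/2,S:1/2):9,L:19/2):19/24)
total length: 251/6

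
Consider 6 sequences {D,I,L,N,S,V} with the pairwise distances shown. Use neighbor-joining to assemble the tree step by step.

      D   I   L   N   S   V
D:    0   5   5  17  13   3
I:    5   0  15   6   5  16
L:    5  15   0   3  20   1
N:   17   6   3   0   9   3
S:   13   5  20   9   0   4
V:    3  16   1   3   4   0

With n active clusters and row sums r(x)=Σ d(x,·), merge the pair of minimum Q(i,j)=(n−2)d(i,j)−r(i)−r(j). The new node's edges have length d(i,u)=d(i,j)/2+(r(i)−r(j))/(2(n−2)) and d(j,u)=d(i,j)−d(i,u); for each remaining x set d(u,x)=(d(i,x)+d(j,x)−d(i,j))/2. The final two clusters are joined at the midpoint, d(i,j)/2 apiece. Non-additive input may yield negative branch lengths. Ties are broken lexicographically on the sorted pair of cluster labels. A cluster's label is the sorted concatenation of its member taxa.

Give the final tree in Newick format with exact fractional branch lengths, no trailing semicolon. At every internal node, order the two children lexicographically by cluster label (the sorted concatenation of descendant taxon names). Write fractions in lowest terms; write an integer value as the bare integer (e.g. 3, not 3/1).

(((D:59/16,L:21/16):17/16,((I:2,S:3):7/2,N:3/2):69/16):-25/32,V:-25/32)

step 1: merge (I,S) at d=5, Q=-78; branch lengths I→2, S→3; new cluster IS
  updated: d(D,IS)=13/2, d(IS,L)=15, d(IS,N)=5, d(IS,V)=15/2
step 2: merge (IS,N) at d=5, Q=-47; branch lengths IS→7/2, N→3/2; new cluster INS
  updated: d(D,INS)=37/4, d(INS,L)=13/2, d(INS,V)=11/4
step 3: merge (D,L) at d=5, Q=-79/4; branch lengths D→59/16, L→21/16; new cluster DL
  updated: d(DL,INS)=43/8, d(DL,V)=-1/2
step 4: merge (DL,INS) at d=43/8, Q=-61/8; branch lengths DL→17/16, INS→69/16; new cluster DILNS
  updated: d(DILNS,V)=-25/16
step 5: merge (DILNS,V) at d=-25/16; branch lengths DILNS→-25/32, V→-25/32; new cluster DILNSV
final tree: (((D:59/16,L:21/16):17/16,((I:2,S:3):7/2,N:3/2):69/16):-25/32,V:-25/32)
total length: 301/16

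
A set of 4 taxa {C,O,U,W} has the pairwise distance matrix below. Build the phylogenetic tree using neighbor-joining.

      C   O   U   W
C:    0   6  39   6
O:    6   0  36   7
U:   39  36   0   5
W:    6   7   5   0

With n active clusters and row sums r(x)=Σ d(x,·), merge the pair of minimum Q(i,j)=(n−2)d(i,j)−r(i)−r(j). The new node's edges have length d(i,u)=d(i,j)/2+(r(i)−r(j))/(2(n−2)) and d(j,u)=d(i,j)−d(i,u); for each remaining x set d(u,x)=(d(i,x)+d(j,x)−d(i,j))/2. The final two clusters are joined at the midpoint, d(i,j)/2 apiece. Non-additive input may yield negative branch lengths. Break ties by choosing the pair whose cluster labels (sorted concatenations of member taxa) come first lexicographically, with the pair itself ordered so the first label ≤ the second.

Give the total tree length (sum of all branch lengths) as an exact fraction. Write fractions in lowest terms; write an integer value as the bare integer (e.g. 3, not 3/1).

55/2

1. join C+O (d=6, Q=-88) ⇒ CO; edges |C|=7/2, |O|=5/2
  updated: d(CO,U)=69/2, d(CO,W)=7/2
2. join CO+U (d=69/2, Q=-43) ⇒ COU; edges |CO|=33/2, |U|=18
  updated: d(COU,W)=-13
3. join COU+W (d=-13) ⇒ COUW; edges |COU|=-13/2, |W|=-13/2
final tree: (((C:7/2,O:5/2):33/2,U:18):-13/2,W:-13/2)
total length: 55/2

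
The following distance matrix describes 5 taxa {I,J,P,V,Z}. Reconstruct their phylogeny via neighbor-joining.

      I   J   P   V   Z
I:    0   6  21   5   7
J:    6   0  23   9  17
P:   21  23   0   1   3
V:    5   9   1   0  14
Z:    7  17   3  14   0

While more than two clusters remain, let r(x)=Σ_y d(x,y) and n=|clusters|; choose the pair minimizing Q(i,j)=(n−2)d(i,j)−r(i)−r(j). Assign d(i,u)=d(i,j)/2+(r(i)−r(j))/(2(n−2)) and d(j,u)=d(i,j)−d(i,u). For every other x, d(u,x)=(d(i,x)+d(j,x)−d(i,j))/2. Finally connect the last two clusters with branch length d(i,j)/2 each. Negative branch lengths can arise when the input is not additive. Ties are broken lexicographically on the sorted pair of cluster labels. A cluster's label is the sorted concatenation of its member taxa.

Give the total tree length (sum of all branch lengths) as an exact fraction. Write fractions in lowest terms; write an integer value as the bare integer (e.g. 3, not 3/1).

81/4

step 1: merge (P,Z) at d=3, Q=-80; branch lengths P→8/3, Z→1/3; new cluster PZ
  updated: d(I,PZ)=25/2, d(J,PZ)=37/2, d(PZ,V)=6
step 2: merge (I,J) at d=6, Q=-45; branch lengths I→1/2, J→11/2; new cluster IJ
  updated: d(IJ,PZ)=25/2, d(IJ,V)=4
step 3: merge (IJ,PZ) at d=25/2, Q=-45/2; branch lengths IJ→21/4, PZ→29/4; new cluster IJPZ
  updated: d(IJPZ,V)=-5/4
step 4: merge (IJPZ,V) at d=-5/4; branch lengths IJPZ→-5/8, V→-5/8; new cluster IJPVZ
final tree: (((I:1/2,J:11/2):21/4,(P:8/3,Z:1/3):29/4):-5/8,V:-5/8)
total length: 81/4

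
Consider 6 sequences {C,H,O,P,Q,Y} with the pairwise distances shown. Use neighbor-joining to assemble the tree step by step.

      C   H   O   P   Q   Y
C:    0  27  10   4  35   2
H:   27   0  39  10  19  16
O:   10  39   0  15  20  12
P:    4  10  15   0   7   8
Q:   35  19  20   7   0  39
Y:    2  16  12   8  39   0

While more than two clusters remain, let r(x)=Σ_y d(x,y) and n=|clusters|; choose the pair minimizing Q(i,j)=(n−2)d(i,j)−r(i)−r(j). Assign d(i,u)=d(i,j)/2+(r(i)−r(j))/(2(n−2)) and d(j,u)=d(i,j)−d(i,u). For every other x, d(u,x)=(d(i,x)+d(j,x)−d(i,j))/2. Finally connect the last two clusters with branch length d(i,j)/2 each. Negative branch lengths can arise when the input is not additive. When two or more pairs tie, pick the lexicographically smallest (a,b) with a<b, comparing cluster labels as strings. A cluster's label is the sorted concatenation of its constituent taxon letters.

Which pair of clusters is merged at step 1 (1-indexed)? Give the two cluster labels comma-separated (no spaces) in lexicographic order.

1. join H+Q (d=19, Q=-155) ⇒ HQ; edges |H|=67/8, |Q|=85/8
  updated: d(C,HQ)=43/2, d(HQ,O)=20, d(HQ,P)=-1, d(HQ,Y)=18
2. join HQ+P (d=-1, Q=-175/2) ⇒ HPQ; edges |HQ|=59/12, |P|=-71/12
  updated: d(C,HPQ)=53/4, d(HPQ,O)=18, d(HPQ,Y)=27/2
3. join C+Y (d=2, Q=-195/4) ⇒ CY; edges |C|=7/16, |Y|=25/16
  updated: d(CY,HPQ)=99/8, d(CY,O)=10
4. join CY+HPQ (d=99/8, Q=-323/8) ⇒ CHPQY; edges |CY|=35/16, |HPQ|=163/16
  updated: d(CHPQY,O)=125/16
5. join CHPQY+O (d=125/16) ⇒ CHOPQY; edges |CHPQY|=125/32, |O|=125/32
final tree: (((C:7/16,Y:25/16):35/16,((H:67/8,Q:85/8):59/12,P:-71/12):163/16):125/32,O:125/32)
total length: 643/16

H,Q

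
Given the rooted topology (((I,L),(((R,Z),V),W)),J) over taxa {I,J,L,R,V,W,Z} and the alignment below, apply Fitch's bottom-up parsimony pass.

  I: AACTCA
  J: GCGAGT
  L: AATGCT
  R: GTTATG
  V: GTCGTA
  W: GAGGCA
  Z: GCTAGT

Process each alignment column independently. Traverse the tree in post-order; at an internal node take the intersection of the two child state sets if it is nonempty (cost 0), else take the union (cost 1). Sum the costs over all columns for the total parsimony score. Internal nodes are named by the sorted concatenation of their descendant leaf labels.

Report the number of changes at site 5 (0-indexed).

[col 0] IL: children I:{A}, L:{A} ∩→ {A}; cost 0
[col 0] RZ: children R:{G}, Z:{G} ∩→ {G}; cost 0
[col 0] RVZ: children RZ:{G}, V:{G} ∩→ {G}; cost 0
[col 0] RVWZ: children RVZ:{G}, W:{G} ∩→ {G}; cost 0
[col 0] ILRVWZ: children IL:{A}, RVWZ:{G} ∪→ {A,G}; cost 1
[col 0] IJLRVWZ: children ILRVWZ:{A,G}, J:{G} ∩→ {G}; cost 0
[col 1] IL: children I:{A}, L:{A} ∩→ {A}; cost 0
[col 1] RZ: children R:{T}, Z:{C} ∪→ {C,T}; cost 1
[col 1] RVZ: children RZ:{C,T}, V:{T} ∩→ {T}; cost 0
[col 1] RVWZ: children RVZ:{T}, W:{A} ∪→ {A,T}; cost 1
[col 1] ILRVWZ: children IL:{A}, RVWZ:{A,T} ∩→ {A}; cost 0
[col 1] IJLRVWZ: children ILRVWZ:{A}, J:{C} ∪→ {A,C}; cost 1
[col 2] IL: children I:{C}, L:{T} ∪→ {C,T}; cost 1
[col 2] RZ: children R:{T}, Z:{T} ∩→ {T}; cost 0
[col 2] RVZ: children RZ:{T}, V:{C} ∪→ {C,T}; cost 1
[col 2] RVWZ: children RVZ:{C,T}, W:{G} ∪→ {C,G,T}; cost 1
[col 2] ILRVWZ: children IL:{C,T}, RVWZ:{C,G,T} ∩→ {C,T}; cost 0
[col 2] IJLRVWZ: children ILRVWZ:{C,T}, J:{G} ∪→ {C,G,T}; cost 1
[col 3] IL: children I:{T}, L:{G} ∪→ {G,T}; cost 1
[col 3] RZ: children R:{A}, Z:{A} ∩→ {A}; cost 0
[col 3] RVZ: children RZ:{A}, V:{G} ∪→ {A,G}; cost 1
[col 3] RVWZ: children RVZ:{A,G}, W:{G} ∩→ {G}; cost 0
[col 3] ILRVWZ: children IL:{G,T}, RVWZ:{G} ∩→ {G}; cost 0
[col 3] IJLRVWZ: children ILRVWZ:{G}, J:{A} ∪→ {A,G}; cost 1
[col 4] IL: children I:{C}, L:{C} ∩→ {C}; cost 0
[col 4] RZ: children R:{T}, Z:{G} ∪→ {G,T}; cost 1
[col 4] RVZ: children RZ:{G,T}, V:{T} ∩→ {T}; cost 0
[col 4] RVWZ: children RVZ:{T}, W:{C} ∪→ {C,T}; cost 1
[col 4] ILRVWZ: children IL:{C}, RVWZ:{C,T} ∩→ {C}; cost 0
[col 4] IJLRVWZ: children ILRVWZ:{C}, J:{G} ∪→ {C,G}; cost 1
[col 5] IL: children I:{A}, L:{T} ∪→ {A,T}; cost 1
[col 5] RZ: children R:{G}, Z:{T} ∪→ {G,T}; cost 1
[col 5] RVZ: children RZ:{G,T}, V:{A} ∪→ {A,G,T}; cost 1
[col 5] RVWZ: children RVZ:{A,G,T}, W:{A} ∩→ {A}; cost 0
[col 5] ILRVWZ: children IL:{A,T}, RVWZ:{A} ∩→ {A}; cost 0
[col 5] IJLRVWZ: children ILRVWZ:{A}, J:{T} ∪→ {A,T}; cost 1
per-site changes: [1, 3, 4, 3, 3, 4]; total = 18

4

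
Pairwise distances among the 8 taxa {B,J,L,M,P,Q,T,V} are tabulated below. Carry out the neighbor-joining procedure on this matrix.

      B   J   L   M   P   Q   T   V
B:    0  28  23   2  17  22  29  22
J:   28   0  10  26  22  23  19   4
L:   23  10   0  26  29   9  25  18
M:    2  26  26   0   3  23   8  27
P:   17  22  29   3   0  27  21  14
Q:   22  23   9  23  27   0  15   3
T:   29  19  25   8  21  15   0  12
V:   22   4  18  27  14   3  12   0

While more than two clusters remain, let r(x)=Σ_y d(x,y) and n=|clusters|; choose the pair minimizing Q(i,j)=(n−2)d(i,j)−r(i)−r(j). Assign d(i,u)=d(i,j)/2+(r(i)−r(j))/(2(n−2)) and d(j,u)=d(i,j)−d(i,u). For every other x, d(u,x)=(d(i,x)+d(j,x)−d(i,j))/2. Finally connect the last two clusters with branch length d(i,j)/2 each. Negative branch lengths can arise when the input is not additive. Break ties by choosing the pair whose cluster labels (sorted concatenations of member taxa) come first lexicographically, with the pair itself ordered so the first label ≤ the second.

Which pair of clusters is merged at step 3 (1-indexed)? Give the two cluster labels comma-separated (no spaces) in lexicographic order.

iteration 1: select B,M (d=2, Q=-246); attach at lengths (10/3, -4/3); label the merged cluster BM
  updated: d(BM,J)=26, d(BM,L)=47/2, d(BM,P)=9, d(BM,Q)=43/2, d(BM,T)=35/2, d(BM,V)=47/2
iteration 2: select BM,P (d=9, Q=-198); attach at lengths (22/5, 23/5); label the merged cluster BMP
  updated: d(BMP,J)=39/2, d(BMP,L)=87/4, d(BMP,Q)=79/4, d(BMP,T)=59/4, d(BMP,V)=57/4
iteration 3: select J,L (d=10, Q=-477/4); attach at lengths (127/32, 193/32); label the merged cluster JL
  updated: d(BMP,JL)=125/8, d(JL,Q)=11, d(JL,T)=17, d(JL,V)=6
iteration 4: select BMP,T (d=59/4, Q=-631/8); attach at lengths (133/16, 103/16); label the merged cluster BMPT
  updated: d(BMPT,JL)=143/16, d(BMPT,Q)=10, d(BMPT,V)=23/4
iteration 5: select BMPT,JL (d=143/16, Q=-131/4); attach at lengths (133/32, 153/32); label the merged cluster BJLMPT
  updated: d(BJLMPT,Q)=193/32, d(BJLMPT,V)=45/32
iteration 6: select BJLMPT,Q (d=193/32, Q=-167/16); attach at lengths (71/32, 61/16); label the merged cluster BJLMPQT
  updated: d(BJLMPQT,V)=-13/16
iteration 7: select BJLMPQT,V (d=-13/16); attach at lengths (-13/32, -13/32); label the merged cluster BJLMPQTV
final tree: ((((((B:10/3,M:-4/3):22/5,P:23/5):133/16,T:103/16):133/32,(J:127/32,L:193/32):153/32):71/32,Q:61/16):-13/32,V:-13/32)
total length: 1597/32

J,L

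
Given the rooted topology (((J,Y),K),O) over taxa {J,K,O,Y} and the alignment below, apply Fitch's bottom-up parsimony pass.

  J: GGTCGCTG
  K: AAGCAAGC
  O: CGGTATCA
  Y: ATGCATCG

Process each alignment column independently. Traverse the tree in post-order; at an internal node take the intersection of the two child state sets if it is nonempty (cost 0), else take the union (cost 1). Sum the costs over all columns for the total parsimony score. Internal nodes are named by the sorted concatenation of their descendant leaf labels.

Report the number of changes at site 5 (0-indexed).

2

[col 0] JY: children J:{G}, Y:{A} ∪→ {A,G}; cost 1
[col 0] JKY: children JY:{A,G}, K:{A} ∩→ {A}; cost 0
[col 0] JKOY: children JKY:{A}, O:{C} ∪→ {A,C}; cost 1
[col 1] JY: children J:{G}, Y:{T} ∪→ {G,T}; cost 1
[col 1] JKY: children JY:{G,T}, K:{A} ∪→ {A,G,T}; cost 1
[col 1] JKOY: children JKY:{A,G,T}, O:{G} ∩→ {G}; cost 0
[col 2] JY: children J:{T}, Y:{G} ∪→ {G,T}; cost 1
[col 2] JKY: children JY:{G,T}, K:{G} ∩→ {G}; cost 0
[col 2] JKOY: children JKY:{G}, O:{G} ∩→ {G}; cost 0
[col 3] JY: children J:{C}, Y:{C} ∩→ {C}; cost 0
[col 3] JKY: children JY:{C}, K:{C} ∩→ {C}; cost 0
[col 3] JKOY: children JKY:{C}, O:{T} ∪→ {C,T}; cost 1
[col 4] JY: children J:{G}, Y:{A} ∪→ {A,G}; cost 1
[col 4] JKY: children JY:{A,G}, K:{A} ∩→ {A}; cost 0
[col 4] JKOY: children JKY:{A}, O:{A} ∩→ {A}; cost 0
[col 5] JY: children J:{C}, Y:{T} ∪→ {C,T}; cost 1
[col 5] JKY: children JY:{C,T}, K:{A} ∪→ {A,C,T}; cost 1
[col 5] JKOY: children JKY:{A,C,T}, O:{T} ∩→ {T}; cost 0
[col 6] JY: children J:{T}, Y:{C} ∪→ {C,T}; cost 1
[col 6] JKY: children JY:{C,T}, K:{G} ∪→ {C,G,T}; cost 1
[col 6] JKOY: children JKY:{C,G,T}, O:{C} ∩→ {C}; cost 0
[col 7] JY: children J:{G}, Y:{G} ∩→ {G}; cost 0
[col 7] JKY: children JY:{G}, K:{C} ∪→ {C,G}; cost 1
[col 7] JKOY: children JKY:{C,G}, O:{A} ∪→ {A,C,G}; cost 1
per-site changes: [2, 2, 1, 1, 1, 2, 2, 2]; total = 13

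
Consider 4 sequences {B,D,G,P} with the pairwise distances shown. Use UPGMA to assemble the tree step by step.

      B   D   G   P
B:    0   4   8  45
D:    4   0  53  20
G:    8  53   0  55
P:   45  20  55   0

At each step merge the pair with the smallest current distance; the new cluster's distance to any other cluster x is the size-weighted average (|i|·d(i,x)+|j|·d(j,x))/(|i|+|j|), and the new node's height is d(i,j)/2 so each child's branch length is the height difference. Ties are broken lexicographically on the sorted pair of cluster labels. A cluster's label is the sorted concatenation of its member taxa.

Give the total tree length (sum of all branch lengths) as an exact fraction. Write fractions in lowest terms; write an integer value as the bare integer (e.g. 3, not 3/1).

step 1: merge (B,D) at d=4; branch lengths B→2, D→2; new cluster BD
  updated: d(BD,G)=61/2, d(BD,P)=65/2
step 2: merge (BD,G) at d=61/2; branch lengths BD→53/4, G→61/4; new cluster BDG
  updated: d(BDG,P)=40
step 3: merge (BDG,P) at d=40; branch lengths BDG→19/4, P→20; new cluster BDGP
final tree: (((B:2,D:2):53/4,G:61/4):19/4,P:20)
total length: 229/4

229/4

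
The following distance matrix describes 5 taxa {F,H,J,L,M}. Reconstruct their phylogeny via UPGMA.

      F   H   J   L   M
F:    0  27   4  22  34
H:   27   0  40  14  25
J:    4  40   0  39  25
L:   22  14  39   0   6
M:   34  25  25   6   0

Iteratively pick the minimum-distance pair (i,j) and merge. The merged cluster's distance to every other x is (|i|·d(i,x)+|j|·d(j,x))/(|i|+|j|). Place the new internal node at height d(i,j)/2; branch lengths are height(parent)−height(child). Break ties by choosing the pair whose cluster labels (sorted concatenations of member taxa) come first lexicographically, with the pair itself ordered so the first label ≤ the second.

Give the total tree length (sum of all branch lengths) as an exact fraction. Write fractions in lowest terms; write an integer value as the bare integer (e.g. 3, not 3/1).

551/12

step 1: merge (F,J) at d=4; branch lengths F→2, J→2; new cluster FJ
  updated: d(FJ,H)=67/2, d(FJ,L)=61/2, d(FJ,M)=59/2
step 2: merge (L,M) at d=6; branch lengths L→3, M→3; new cluster LM
  updated: d(FJ,LM)=30, d(H,LM)=39/2
step 3: merge (H,LM) at d=39/2; branch lengths H→39/4, LM→27/4; new cluster HLM
  updated: d(FJ,HLM)=187/6
step 4: merge (FJ,HLM) at d=187/6; branch lengths FJ→163/12, HLM→35/6; new cluster FHJLM
final tree: ((F:2,J:2):163/12,(H:39/4,(L:3,M:3):27/4):35/6)
total length: 551/12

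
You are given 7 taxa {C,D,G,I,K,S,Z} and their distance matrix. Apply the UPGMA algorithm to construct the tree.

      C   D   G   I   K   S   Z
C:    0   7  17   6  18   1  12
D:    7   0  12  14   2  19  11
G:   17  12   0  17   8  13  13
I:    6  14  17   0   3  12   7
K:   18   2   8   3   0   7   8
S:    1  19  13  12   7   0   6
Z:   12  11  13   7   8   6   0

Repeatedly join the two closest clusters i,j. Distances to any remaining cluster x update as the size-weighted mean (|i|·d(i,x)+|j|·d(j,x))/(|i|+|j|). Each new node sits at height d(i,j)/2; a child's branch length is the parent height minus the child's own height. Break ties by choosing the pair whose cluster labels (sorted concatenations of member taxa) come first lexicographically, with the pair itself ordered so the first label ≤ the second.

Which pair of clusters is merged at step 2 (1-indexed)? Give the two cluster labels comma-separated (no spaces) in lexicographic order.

step 1: merge (C,S) at d=1; branch lengths C→1/2, S→1/2; new cluster CS
  updated: d(CS,D)=13, d(CS,G)=15, d(CS,I)=9, d(CS,K)=25/2, d(CS,Z)=9
step 2: merge (D,K) at d=2; branch lengths D→1, K→1; new cluster DK
  updated: d(CS,DK)=51/4, d(DK,G)=10, d(DK,I)=17/2, d(DK,Z)=19/2
step 3: merge (I,Z) at d=7; branch lengths I→7/2, Z→7/2; new cluster IZ
  updated: d(CS,IZ)=9, d(DK,IZ)=9, d(G,IZ)=15
step 4: merge (CS,IZ) at d=9; branch lengths CS→4, IZ→1; new cluster CISZ
  updated: d(CISZ,DK)=87/8, d(CISZ,G)=15
step 5: merge (DK,G) at d=10; branch lengths DK→4, G→5; new cluster DGK
  updated: d(CISZ,DGK)=49/4
step 6: merge (CISZ,DGK) at d=49/4; branch lengths CISZ→13/8, DGK→9/8; new cluster CDGIKSZ
final tree: (((C:1/2,S:1/2):4,(I:7/2,Z:7/2):1):13/8,((D:1,K:1):4,G:5):9/8)
total length: 107/4

D,K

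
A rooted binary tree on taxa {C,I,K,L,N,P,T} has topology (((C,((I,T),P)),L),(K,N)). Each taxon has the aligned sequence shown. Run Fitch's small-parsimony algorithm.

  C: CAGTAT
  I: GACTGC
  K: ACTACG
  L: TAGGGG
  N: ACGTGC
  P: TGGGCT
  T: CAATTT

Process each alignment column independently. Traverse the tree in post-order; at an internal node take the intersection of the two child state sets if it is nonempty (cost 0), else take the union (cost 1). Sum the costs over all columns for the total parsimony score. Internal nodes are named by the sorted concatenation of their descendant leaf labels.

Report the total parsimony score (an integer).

19

site 0, node IT: I={G} ∪ T={C} → {C,G} (+1)
site 0, node IPT: IT={C,G} ∪ P={T} → {C,G,T} (+1)
site 0, node CIPT: C={C} ∩ IPT={C,G,T} → {C} (+0)
site 0, node CILPT: CIPT={C} ∪ L={T} → {C,T} (+1)
site 0, node KN: K={A} ∩ N={A} → {A} (+0)
site 0, node CIKLNPT: CILPT={C,T} ∪ KN={A} → {A,C,T} (+1)
site 1, node IT: I={A} ∩ T={A} → {A} (+0)
site 1, node IPT: IT={A} ∪ P={G} → {A,G} (+1)
site 1, node CIPT: C={A} ∩ IPT={A,G} → {A} (+0)
site 1, node CILPT: CIPT={A} ∩ L={A} → {A} (+0)
site 1, node KN: K={C} ∩ N={C} → {C} (+0)
site 1, node CIKLNPT: CILPT={A} ∪ KN={C} → {A,C} (+1)
site 2, node IT: I={C} ∪ T={A} → {A,C} (+1)
site 2, node IPT: IT={A,C} ∪ P={G} → {A,C,G} (+1)
site 2, node CIPT: C={G} ∩ IPT={A,C,G} → {G} (+0)
site 2, node CILPT: CIPT={G} ∩ L={G} → {G} (+0)
site 2, node KN: K={T} ∪ N={G} → {G,T} (+1)
site 2, node CIKLNPT: CILPT={G} ∩ KN={G,T} → {G} (+0)
site 3, node IT: I={T} ∩ T={T} → {T} (+0)
site 3, node IPT: IT={T} ∪ P={G} → {G,T} (+1)
site 3, node CIPT: C={T} ∩ IPT={G,T} → {T} (+0)
site 3, node CILPT: CIPT={T} ∪ L={G} → {G,T} (+1)
site 3, node KN: K={A} ∪ N={T} → {A,T} (+1)
site 3, node CIKLNPT: CILPT={G,T} ∩ KN={A,T} → {T} (+0)
site 4, node IT: I={G} ∪ T={T} → {G,T} (+1)
site 4, node IPT: IT={G,T} ∪ P={C} → {C,G,T} (+1)
site 4, node CIPT: C={A} ∪ IPT={C,G,T} → {A,C,G,T} (+1)
site 4, node CILPT: CIPT={A,C,G,T} ∩ L={G} → {G} (+0)
site 4, node KN: K={C} ∪ N={G} → {C,G} (+1)
site 4, node CIKLNPT: CILPT={G} ∩ KN={C,G} → {G} (+0)
site 5, node IT: I={C} ∪ T={T} → {C,T} (+1)
site 5, node IPT: IT={C,T} ∩ P={T} → {T} (+0)
site 5, node CIPT: C={T} ∩ IPT={T} → {T} (+0)
site 5, node CILPT: CIPT={T} ∪ L={G} → {G,T} (+1)
site 5, node KN: K={G} ∪ N={C} → {C,G} (+1)
site 5, node CIKLNPT: CILPT={G,T} ∩ KN={C,G} → {G} (+0)
per-site changes: [4, 2, 3, 3, 4, 3]; total = 19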